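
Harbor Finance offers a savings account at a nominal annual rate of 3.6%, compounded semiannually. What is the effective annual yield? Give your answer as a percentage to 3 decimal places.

3.632%

EAR = (1 + 0.036/2)^2 − 1.
= (1 + 0.018000)^2 − 1 = 1.036324 − 1 = 3.632%.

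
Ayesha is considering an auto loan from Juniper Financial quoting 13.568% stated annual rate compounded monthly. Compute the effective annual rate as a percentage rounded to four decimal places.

14.4444%

EAR = (1 + 0.13568/12)^12 − 1.
= 1.144444 − 1 = 14.4444%.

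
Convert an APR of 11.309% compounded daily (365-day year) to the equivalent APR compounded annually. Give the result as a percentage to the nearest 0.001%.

11.971%

EAR = (1 + 0.11309/365)^365 − 1 = 0.119713.
Compounded annually, the equivalent nominal rate is the EAR itself: 11.971%.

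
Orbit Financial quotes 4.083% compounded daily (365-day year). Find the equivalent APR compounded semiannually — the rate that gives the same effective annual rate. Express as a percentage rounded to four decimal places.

EAR = (1 + 0.04083/365)^365 − 1 = 0.041673.
Solve (1 + r/2)^2 = 1.041673: r/2 = 1.041673^(1/2) − 1 = 0.020624, so r = 0.041247 = 4.1247%.

4.1247%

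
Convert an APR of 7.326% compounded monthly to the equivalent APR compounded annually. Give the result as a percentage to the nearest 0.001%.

7.577%

EAR = (1 + 0.07326/12)^12 − 1 = 0.075771.
Compounded annually, the equivalent nominal rate is the EAR itself: 7.577%.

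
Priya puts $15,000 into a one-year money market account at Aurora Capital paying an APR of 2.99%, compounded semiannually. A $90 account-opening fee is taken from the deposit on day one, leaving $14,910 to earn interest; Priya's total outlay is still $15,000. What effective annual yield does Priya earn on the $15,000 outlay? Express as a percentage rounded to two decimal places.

Value after one year: 14,910 × (1 + 0.0299/2)^2 = 14,910 × 1.030124 = $15,359.14.
Effective yield on the $15,000 outlay: 15,359.14 / 15,000 − 1 = 0.023943 = 2.39%.

2.39%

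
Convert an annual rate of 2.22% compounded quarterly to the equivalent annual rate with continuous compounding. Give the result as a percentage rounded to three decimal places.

EAR = (1 + 0.0222/4)^4 − 1 = 0.022385.
Equivalent continuous rate: r = ln(1 + 0.022385) = 0.022139 = 2.214%.

2.214%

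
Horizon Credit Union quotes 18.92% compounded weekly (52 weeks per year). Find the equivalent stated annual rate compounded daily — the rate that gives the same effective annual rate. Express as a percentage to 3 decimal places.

EAR = (1 + 0.1892/52)^52 − 1 = 0.207868.
Solve (1 + r/365)^365 = 1.207868: r/365 = 1.207868^(1/365) − 1 = 0.000518, so r = 0.188906 = 18.891%.

18.891%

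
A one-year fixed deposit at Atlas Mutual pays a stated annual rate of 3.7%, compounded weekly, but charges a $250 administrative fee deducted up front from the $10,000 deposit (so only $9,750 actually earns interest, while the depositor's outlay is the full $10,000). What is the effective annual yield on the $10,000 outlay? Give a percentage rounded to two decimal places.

Value after one year: 9,750 × (1 + 0.037/52)^52 = 9,750 × 1.037679 = $10,117.37.
Effective yield on the $10,000 outlay: 10,117.37 / 10,000 − 1 = 0.011737 = 1.17%.

1.17%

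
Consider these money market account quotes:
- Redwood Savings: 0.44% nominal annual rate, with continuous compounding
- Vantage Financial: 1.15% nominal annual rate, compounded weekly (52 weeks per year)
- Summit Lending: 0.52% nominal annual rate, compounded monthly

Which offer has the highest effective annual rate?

Redwood Savings: e^0.0044 − 1 = 0.441%
Vantage Financial: (1 + 0.0115/52)^52 − 1 = 1.157%
Summit Lending: (1 + 0.0052/12)^12 − 1 = 0.521%
The highest effective annual rate is Vantage Financial at 1.157%.

Vantage Financial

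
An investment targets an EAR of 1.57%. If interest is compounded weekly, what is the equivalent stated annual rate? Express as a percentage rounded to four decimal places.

1.5580%

(1 + r/52)^52 − 1 = 0.0157, so 1 + r/52 = 1.0157^(1/52).
r/52 = 0.000300, so r = 0.015580 = 1.5580%.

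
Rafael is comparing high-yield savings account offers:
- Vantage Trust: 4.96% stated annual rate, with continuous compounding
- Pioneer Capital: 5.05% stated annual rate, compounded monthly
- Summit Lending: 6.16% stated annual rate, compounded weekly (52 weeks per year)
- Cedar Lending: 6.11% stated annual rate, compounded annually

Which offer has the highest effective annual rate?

Vantage Trust: e^0.0496 − 1 = 5.085%
Pioneer Capital: (1 + 0.0505/12)^12 − 1 = 5.169%
Summit Lending: (1 + 0.0616/52)^52 − 1 = 6.350%
Cedar Lending: compounded annually, EAR = 6.110%
The highest effective annual rate is Summit Lending at 6.350%.

Summit Lending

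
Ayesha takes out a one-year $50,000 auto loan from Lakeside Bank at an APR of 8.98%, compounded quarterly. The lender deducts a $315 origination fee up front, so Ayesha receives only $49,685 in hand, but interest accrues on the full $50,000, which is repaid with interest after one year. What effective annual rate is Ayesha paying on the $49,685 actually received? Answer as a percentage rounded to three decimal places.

Amount owed after one year: 50,000 × (1 + 0.0898/4)^4 = 50,000 × 1.092870 = $54,643.48.
Effective rate on net proceeds: 54,643.48 / 49,685 − 1 = 0.099798 = 9.980%.

9.980%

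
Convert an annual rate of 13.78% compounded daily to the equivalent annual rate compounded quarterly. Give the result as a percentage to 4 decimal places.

14.0174%

EAR = (1 + 0.1378/365)^365 − 1 = 0.147716.
Solve (1 + r/4)^4 = 1.147716: r/4 = 1.147716^(1/4) − 1 = 0.035044, so r = 0.140174 = 14.0174%.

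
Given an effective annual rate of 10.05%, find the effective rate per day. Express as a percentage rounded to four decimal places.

The per-day rate i satisfies (1 + i)^365 = 1 + 0.1005.
i = 1.1005^(1/365) − 1 = 0.0002624 = 0.0262%.

0.0262%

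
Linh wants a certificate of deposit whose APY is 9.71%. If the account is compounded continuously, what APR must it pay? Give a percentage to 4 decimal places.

9.2670%

Continuous: nominal r satisfies e^r − 1 = 0.0971.
r = ln(1 + 0.0971) = ln(1.0971) = 0.092670 = 9.2670%.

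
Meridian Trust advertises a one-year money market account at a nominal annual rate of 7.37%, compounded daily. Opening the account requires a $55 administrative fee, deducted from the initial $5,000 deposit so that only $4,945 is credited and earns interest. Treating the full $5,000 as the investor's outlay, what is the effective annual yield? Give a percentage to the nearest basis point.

Value after one year: 4,945 × (1 + 0.0737/365)^365 = 4,945 × 1.076476 = $5,323.17.
Effective yield on the $5,000 outlay: 5,323.17 / 5,000 − 1 = 0.064635 = 6.46%.

6.46%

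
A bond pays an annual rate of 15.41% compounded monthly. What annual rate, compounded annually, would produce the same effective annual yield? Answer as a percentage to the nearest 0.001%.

EAR = (1 + 0.1541/12)^12 − 1 = 0.165464.
Compounded annually, the equivalent nominal rate is the EAR itself: 16.546%.

16.546%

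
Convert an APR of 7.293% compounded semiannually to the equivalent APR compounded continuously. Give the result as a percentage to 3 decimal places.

EAR = (1 + 0.07293/2)^2 − 1 = 0.074260.
Equivalent continuous rate: r = ln(1 + 0.074260) = 0.071632 = 7.163%.

7.163%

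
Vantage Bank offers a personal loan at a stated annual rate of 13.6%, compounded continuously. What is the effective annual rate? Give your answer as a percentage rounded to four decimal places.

With continuous compounding, EAR = e^0.136 − 1.
e^0.136 = 1.145682, so EAR = 0.145682 = 14.5682%.

14.5682%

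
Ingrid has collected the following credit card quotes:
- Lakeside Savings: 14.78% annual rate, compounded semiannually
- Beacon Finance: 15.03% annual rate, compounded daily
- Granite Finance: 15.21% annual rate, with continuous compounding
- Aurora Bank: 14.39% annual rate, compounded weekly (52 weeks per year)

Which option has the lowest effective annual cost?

Lakeside Savings

Lakeside Savings: (1 + 0.1478/2)^2 − 1 = 15.326%
Beacon Finance: (1 + 0.1503/365)^365 − 1 = 16.215%
Granite Finance: e^0.1521 − 1 = 16.428%
Aurora Bank: (1 + 0.1439/52)^52 − 1 = 15.454%
The lowest effective annual rate is Lakeside Savings at 15.326%.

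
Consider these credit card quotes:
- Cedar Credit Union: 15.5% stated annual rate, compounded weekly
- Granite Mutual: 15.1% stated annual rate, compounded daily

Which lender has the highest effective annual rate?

Cedar Credit Union: (1 + 0.155/52)^52 − 1 = 16.739%
Granite Mutual: (1 + 0.151/365)^365 − 1 = 16.296%
The highest effective annual rate is Cedar Credit Union at 16.739%.

Cedar Credit Union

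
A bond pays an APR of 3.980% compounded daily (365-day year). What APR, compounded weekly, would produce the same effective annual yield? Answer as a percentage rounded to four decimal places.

3.9813%

EAR = (1 + 0.03980/365)^365 − 1 = 0.040600.
Solve (1 + r/52)^52 = 1.040600: r/52 = 1.040600^(1/52) − 1 = 0.000766, so r = 0.039813 = 3.9813%.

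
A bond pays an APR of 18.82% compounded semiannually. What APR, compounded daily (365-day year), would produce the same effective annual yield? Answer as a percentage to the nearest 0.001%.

17.991%

EAR = (1 + 0.1882/2)^2 − 1 = 0.197055.
Solve (1 + r/365)^365 = 1.197055: r/365 = 1.197055^(1/365) − 1 = 0.000493, so r = 0.179909 = 17.991%.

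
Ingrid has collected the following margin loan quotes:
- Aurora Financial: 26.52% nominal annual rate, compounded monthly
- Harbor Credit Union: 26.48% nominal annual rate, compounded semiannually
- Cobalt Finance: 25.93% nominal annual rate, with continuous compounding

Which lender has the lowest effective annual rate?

Aurora Financial: (1 + 0.2652/12)^12 − 1 = 29.993%
Harbor Credit Union: (1 + 0.2648/2)^2 − 1 = 28.233%
Cobalt Finance: e^0.2593 − 1 = 29.602%
The lowest effective annual rate is Harbor Credit Union at 28.233%.

Harbor Credit Union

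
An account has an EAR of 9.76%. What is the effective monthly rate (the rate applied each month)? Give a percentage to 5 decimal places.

0.77907%

The per-month rate i satisfies (1 + i)^12 = 1 + 0.0976.
i = 1.0976^(1/12) − 1 = 0.0077907 = 0.77907%.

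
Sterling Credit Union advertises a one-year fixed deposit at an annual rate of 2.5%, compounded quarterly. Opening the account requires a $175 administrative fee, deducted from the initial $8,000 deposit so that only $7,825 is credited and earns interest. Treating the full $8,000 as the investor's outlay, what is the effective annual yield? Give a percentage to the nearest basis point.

Value after one year: 7,825 × (1 + 0.025/4)^4 = 7,825 × 1.025235 = $8,022.47.
Effective yield on the $8,000 outlay: 8,022.47 / 8,000 − 1 = 0.002808 = 0.28%.

0.28%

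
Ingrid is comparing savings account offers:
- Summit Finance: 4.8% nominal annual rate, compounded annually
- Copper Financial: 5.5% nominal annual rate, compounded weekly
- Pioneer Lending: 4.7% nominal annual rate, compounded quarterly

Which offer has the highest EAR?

Copper Financial

Summit Finance: compounded annually, EAR = 4.800%
Copper Financial: (1 + 0.055/52)^52 − 1 = 5.651%
Pioneer Lending: (1 + 0.047/4)^4 − 1 = 4.783%
The highest effective annual rate is Copper Financial at 5.651%.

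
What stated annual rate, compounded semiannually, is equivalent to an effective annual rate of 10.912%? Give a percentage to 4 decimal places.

(1 + r/2)^2 − 1 = 0.10912, so 1 + r/2 = 1.10912^(1/2).
r/2 = 0.053148, so r = 0.106295 = 10.6295%.

10.6295%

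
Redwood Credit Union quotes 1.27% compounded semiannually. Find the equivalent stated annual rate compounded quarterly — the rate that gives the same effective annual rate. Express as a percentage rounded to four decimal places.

1.2680%

EAR = (1 + 0.0127/2)^2 − 1 = 0.012740.
Solve (1 + r/4)^4 = 1.012740: r/4 = 1.012740^(1/4) − 1 = 0.003170, so r = 0.012680 = 1.2680%.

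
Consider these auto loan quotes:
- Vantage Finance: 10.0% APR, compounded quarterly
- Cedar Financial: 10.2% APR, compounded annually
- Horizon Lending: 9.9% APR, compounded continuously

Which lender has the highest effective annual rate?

Horizon Lending

Vantage Finance: (1 + 0.100/4)^4 − 1 = 10.381%
Cedar Financial: compounded annually, EAR = 10.200%
Horizon Lending: e^0.099 − 1 = 10.407%
The highest effective annual rate is Horizon Lending at 10.407%.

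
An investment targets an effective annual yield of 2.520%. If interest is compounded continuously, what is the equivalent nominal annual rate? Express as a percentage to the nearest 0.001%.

Continuous: nominal r satisfies e^r − 1 = 0.02520.
r = ln(1 + 0.02520) = ln(1.02520) = 0.024888 = 2.489%.

2.489%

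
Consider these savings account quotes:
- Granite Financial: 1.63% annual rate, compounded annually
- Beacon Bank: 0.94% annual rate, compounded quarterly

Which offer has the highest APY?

Granite Financial

Granite Financial: compounded annually, EAR = 1.630%
Beacon Bank: (1 + 0.0094/4)^4 − 1 = 0.943%
The highest effective annual rate is Granite Financial at 1.630%.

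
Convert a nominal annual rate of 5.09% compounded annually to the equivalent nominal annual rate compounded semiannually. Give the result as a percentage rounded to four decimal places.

Compounded annually, EAR = nominal = 0.050900.
Solve (1 + r/2)^2 = 1.050900: r/2 = 1.050900^(1/2) − 1 = 0.025134, so r = 0.050268 = 5.0268%.

5.0268%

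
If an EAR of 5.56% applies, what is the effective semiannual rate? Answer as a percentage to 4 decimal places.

2.7424%

The per-half-year rate i satisfies (1 + i)^2 = 1 + 0.0556.
i = 1.0556^(1/2) − 1 = 0.0274240 = 2.7424%.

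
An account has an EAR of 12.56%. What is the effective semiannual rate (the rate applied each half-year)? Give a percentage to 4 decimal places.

The per-half-year rate i satisfies (1 + i)^2 = 1 + 0.1256.
i = 1.1256^(1/2) − 1 = 0.0609430 = 6.0943%.

6.0943%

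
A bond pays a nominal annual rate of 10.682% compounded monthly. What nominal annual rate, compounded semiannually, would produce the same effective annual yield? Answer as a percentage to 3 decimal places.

EAR = (1 + 0.10682/12)^12 − 1 = 0.112208.
Solve (1 + r/2)^2 = 1.112208: r/2 = 1.112208^(1/2) − 1 = 0.054613, so r = 0.109226 = 10.923%.

10.923%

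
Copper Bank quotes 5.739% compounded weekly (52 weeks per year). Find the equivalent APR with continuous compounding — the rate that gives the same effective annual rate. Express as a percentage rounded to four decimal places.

EAR = (1 + 0.05739/52)^52 − 1 = 0.059035.
Equivalent continuous rate: r = ln(1 + 0.059035) = 0.057358 = 5.7358%.

5.7358%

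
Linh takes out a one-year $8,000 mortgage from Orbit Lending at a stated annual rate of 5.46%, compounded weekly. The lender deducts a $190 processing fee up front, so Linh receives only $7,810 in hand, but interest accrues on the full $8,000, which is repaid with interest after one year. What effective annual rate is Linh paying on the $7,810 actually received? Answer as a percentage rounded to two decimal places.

Amount owed after one year: 8,000 × (1 + 0.0546/52)^52 = 8,000 × 1.056088 = $8,448.70.
Effective rate on net proceeds: 8,448.70 / 7,810 − 1 = 0.081780 = 8.18%.

8.18%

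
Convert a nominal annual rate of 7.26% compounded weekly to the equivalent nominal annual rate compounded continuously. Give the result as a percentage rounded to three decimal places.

EAR = (1 + 0.0726/52)^52 − 1 = 0.075246.
Equivalent continuous rate: r = ln(1 + 0.075246) = 0.072549 = 7.255%.

7.255%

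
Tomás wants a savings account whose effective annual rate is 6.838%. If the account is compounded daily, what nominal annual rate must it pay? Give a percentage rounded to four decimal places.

6.6149%

(1 + r/365)^365 − 1 = 0.06838, so 1 + r/365 = 1.06838^(1/365).
r/365 = 0.000181, so r = 0.066149 = 6.6149%.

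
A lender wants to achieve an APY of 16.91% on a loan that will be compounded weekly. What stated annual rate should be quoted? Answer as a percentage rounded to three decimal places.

(1 + r/52)^52 − 1 = 0.1691, so 1 + r/52 = 1.1691^(1/52).
r/52 = 0.003009, so r = 0.156469 = 15.647%.

15.647%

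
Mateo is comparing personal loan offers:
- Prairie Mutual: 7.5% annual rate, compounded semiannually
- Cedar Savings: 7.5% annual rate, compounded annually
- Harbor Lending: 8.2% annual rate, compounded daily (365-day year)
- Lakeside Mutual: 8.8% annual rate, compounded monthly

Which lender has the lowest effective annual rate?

Cedar Savings

Prairie Mutual: (1 + 0.075/2)^2 − 1 = 7.641%
Cedar Savings: compounded annually, EAR = 7.500%
Harbor Lending: (1 + 0.082/365)^365 − 1 = 8.545%
Lakeside Mutual: (1 + 0.088/12)^12 − 1 = 9.164%
The lowest effective annual rate is Cedar Savings at 7.500%.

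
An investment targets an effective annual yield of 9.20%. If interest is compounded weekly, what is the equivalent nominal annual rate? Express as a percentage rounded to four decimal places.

8.8085%

(1 + r/52)^52 − 1 = 0.0920, so 1 + r/52 = 1.0920^(1/52).
r/52 = 0.001694, so r = 0.088085 = 8.8085%.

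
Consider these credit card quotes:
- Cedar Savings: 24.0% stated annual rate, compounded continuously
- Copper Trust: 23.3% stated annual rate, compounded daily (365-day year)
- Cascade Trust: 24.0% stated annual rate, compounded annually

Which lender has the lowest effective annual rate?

Cascade Trust

Cedar Savings: e^0.240 − 1 = 27.125%
Copper Trust: (1 + 0.233/365)^365 − 1 = 26.229%
Cascade Trust: compounded annually, EAR = 24.000%
The lowest effective annual rate is Cascade Trust at 24.000%.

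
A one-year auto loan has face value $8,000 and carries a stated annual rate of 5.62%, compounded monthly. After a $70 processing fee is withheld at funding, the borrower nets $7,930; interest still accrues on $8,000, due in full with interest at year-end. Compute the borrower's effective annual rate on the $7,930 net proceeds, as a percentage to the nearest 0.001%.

6.701%

Amount owed after one year: 8,000 × (1 + 0.0562/12)^12 = 8,000 × 1.057670 = $8,461.36.
Effective rate on net proceeds: 8,461.36 / 7,930 − 1 = 0.067007 = 6.701%.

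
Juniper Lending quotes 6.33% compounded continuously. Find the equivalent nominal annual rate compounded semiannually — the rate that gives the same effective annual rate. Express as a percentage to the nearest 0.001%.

6.431%

EAR under continuous compounding: e^0.0633 − 1 = 0.065346.
Solve (1 + r/2)^2 = 1.065346: r/2 = 1.065346^(1/2) − 1 = 0.032156, so r = 0.064312 = 6.431%.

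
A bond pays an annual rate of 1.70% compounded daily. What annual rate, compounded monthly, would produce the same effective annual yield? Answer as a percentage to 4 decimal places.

EAR = (1 + 0.0170/365)^365 − 1 = 0.017145.
Solve (1 + r/12)^12 = 1.017145: r/12 = 1.017145^(1/12) − 1 = 0.001418, so r = 0.017012 = 1.7012%.

1.7012%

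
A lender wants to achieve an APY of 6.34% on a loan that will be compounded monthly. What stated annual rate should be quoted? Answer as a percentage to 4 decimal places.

(1 + r/12)^12 − 1 = 0.0634, so 1 + r/12 = 1.0634^(1/12).
r/12 = 0.005136, so r = 0.061629 = 6.1629%.

6.1629%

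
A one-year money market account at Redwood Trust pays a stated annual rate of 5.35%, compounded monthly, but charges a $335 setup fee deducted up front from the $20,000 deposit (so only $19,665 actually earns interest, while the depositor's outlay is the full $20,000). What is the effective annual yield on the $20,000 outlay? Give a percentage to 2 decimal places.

3.72%

Value after one year: 19,665 × (1 + 0.0535/12)^12 = 19,665 × 1.054832 = $20,743.26.
Effective yield on the $20,000 outlay: 20,743.26 / 20,000 − 1 = 0.037163 = 3.72%.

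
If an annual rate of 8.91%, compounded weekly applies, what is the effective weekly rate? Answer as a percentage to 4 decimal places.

0.1713%

With a nominal annual rate compounded weekly, the periodic rate is the nominal rate divided by 52.
i = 0.0891 / 52 = 0.0017135 = 0.1713%.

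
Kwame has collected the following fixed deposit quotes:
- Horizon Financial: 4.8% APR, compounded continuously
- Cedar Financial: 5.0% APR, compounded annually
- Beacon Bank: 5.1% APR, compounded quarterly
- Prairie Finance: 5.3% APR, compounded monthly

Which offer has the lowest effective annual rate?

Horizon Financial

Horizon Financial: e^0.048 − 1 = 4.917%
Cedar Financial: compounded annually, EAR = 5.000%
Beacon Bank: (1 + 0.051/4)^4 − 1 = 5.198%
Prairie Finance: (1 + 0.053/12)^12 − 1 = 5.431%
The lowest effective annual rate is Horizon Financial at 4.917%.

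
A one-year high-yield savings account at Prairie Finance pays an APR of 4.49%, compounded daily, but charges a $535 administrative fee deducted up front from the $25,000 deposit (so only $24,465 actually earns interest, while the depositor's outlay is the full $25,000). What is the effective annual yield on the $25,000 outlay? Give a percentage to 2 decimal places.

2.35%

Value after one year: 24,465 × (1 + 0.0449/365)^365 = 24,465 × 1.045920 = $25,588.44.
Effective yield on the $25,000 outlay: 25,588.44 / 25,000 − 1 = 0.023538 = 2.35%.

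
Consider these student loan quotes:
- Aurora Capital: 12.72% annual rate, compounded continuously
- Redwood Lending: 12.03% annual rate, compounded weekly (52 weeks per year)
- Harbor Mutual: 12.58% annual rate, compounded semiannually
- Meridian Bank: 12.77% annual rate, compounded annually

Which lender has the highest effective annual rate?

Aurora Capital: e^0.1272 − 1 = 13.564%
Redwood Lending: (1 + 0.1203/52)^52 − 1 = 12.768%
Harbor Mutual: (1 + 0.1258/2)^2 − 1 = 12.976%
Meridian Bank: compounded annually, EAR = 12.770%
The highest effective annual rate is Aurora Capital at 13.564%.

Aurora Capital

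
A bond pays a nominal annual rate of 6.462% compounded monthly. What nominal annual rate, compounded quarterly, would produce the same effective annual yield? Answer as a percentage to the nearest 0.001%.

EAR = (1 + 0.06462/12)^12 − 1 = 0.066569.
Solve (1 + r/4)^4 = 1.066569: r/4 = 1.066569^(1/4) − 1 = 0.016242, so r = 0.064969 = 6.497%.

6.497%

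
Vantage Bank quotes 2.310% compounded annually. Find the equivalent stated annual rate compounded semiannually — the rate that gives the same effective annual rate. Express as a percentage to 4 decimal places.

Compounded annually, EAR = nominal = 0.023100.
Solve (1 + r/2)^2 = 1.023100: r/2 = 1.023100^(1/2) − 1 = 0.011484, so r = 0.022968 = 2.2968%.

2.2968%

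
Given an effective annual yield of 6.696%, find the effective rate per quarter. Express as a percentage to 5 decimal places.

The per-quarter rate i satisfies (1 + i)^4 = 1 + 0.06696.
i = 1.06696^(1/4) − 1 = 0.0163354 = 1.63354%.

1.63354%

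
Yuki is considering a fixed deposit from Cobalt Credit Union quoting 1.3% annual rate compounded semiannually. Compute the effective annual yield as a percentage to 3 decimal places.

EAR = (1 + 0.013/2)^2 − 1.
= (1 + 0.006500)^2 − 1 = 1.013042 − 1 = 1.304%.

1.304%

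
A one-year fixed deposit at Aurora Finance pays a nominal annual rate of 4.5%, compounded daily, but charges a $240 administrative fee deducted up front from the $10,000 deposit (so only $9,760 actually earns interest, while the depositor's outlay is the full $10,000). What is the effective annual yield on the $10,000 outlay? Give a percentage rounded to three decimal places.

2.092%

Value after one year: 9,760 × (1 + 0.045/365)^365 = 9,760 × 1.046025 = $10,209.20.
Effective yield on the $10,000 outlay: 10,209.20 / 10,000 − 1 = 0.020920 = 2.092%.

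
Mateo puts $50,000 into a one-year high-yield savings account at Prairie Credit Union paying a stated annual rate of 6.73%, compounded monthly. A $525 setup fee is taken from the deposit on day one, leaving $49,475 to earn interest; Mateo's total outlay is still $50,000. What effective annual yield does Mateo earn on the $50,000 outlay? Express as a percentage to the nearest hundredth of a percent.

5.82%

Value after one year: 49,475 × (1 + 0.0673/12)^12 = 49,475 × 1.069415 = $52,909.32.
Effective yield on the $50,000 outlay: 52,909.32 / 50,000 − 1 = 0.058186 = 5.82%.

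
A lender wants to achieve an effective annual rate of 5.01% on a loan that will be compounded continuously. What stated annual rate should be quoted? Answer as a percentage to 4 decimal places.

4.8885%

Continuous: nominal r satisfies e^r − 1 = 0.0501.
r = ln(1 + 0.0501) = ln(1.0501) = 0.048885 = 4.8885%.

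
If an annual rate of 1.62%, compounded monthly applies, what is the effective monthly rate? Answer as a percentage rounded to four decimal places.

With a nominal annual rate compounded monthly, the periodic rate is the nominal rate divided by 12.
i = 0.0162 / 12 = 0.0013500 = 0.1350%.

0.1350%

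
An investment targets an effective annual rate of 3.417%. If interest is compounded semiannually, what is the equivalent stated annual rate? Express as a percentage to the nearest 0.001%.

(1 + r/2)^2 − 1 = 0.03417, so 1 + r/2 = 1.03417^(1/2).
r/2 = 0.016941, so r = 0.033883 = 3.388%.

3.388%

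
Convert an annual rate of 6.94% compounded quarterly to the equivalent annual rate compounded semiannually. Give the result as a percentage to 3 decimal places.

EAR = (1 + 0.0694/4)^4 − 1 = 0.071227.
Solve (1 + r/2)^2 = 1.071227: r/2 = 1.071227^(1/2) − 1 = 0.035001, so r = 0.070002 = 7.000%.

7.000%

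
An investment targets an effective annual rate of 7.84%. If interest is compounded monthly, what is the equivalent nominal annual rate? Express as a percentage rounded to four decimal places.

7.5716%

(1 + r/12)^12 − 1 = 0.0784, so 1 + r/12 = 1.0784^(1/12).
r/12 = 0.006310, so r = 0.075716 = 7.5716%.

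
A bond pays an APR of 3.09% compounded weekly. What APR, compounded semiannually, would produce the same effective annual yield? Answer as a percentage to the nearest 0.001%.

EAR = (1 + 0.0309/52)^52 − 1 = 0.031373.
Solve (1 + r/2)^2 = 1.031373: r/2 = 1.031373^(1/2) − 1 = 0.015565, so r = 0.031131 = 3.113%.

3.113%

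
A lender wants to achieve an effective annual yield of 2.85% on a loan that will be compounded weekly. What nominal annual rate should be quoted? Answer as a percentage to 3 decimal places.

(1 + r/52)^52 − 1 = 0.0285, so 1 + r/52 = 1.0285^(1/52).
r/52 = 0.000541, so r = 0.028109 = 2.811%.

2.811%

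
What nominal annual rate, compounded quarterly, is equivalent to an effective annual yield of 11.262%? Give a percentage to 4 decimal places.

10.8154%

(1 + r/4)^4 − 1 = 0.11262, so 1 + r/4 = 1.11262^(1/4).
r/4 = 0.027038, so r = 0.108154 = 10.8154%.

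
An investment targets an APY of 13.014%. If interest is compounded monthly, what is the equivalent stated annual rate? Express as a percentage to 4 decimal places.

12.2967%

(1 + r/12)^12 − 1 = 0.13014, so 1 + r/12 = 1.13014^(1/12).
r/12 = 0.010247, so r = 0.122967 = 12.2967%.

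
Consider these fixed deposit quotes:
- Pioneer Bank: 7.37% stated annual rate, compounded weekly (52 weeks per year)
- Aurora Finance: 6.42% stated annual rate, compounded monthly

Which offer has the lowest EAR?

Pioneer Bank: (1 + 0.0737/52)^52 − 1 = 7.643%
Aurora Finance: (1 + 0.0642/12)^12 − 1 = 6.612%
The lowest effective annual rate is Aurora Finance at 6.612%.

Aurora Finance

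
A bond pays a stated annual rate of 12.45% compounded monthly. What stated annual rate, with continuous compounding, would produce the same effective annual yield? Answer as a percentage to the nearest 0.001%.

EAR = (1 + 0.1245/12)^12 − 1 = 0.131856.
Equivalent continuous rate: r = ln(1 + 0.131856) = 0.123859 = 12.386%.

12.386%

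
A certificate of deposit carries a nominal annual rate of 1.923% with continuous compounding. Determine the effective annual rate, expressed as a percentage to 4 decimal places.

1.9416%

With continuous compounding, EAR = e^0.01923 − 1.
e^0.01923 = 1.019416, so EAR = 0.019416 = 1.9416%.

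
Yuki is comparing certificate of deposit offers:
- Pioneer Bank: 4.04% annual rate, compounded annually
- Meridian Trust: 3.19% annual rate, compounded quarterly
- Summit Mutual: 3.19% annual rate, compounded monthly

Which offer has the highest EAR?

Pioneer Bank: compounded annually, EAR = 4.040%
Meridian Trust: (1 + 0.0319/4)^4 − 1 = 3.228%
Summit Mutual: (1 + 0.0319/12)^12 − 1 = 3.237%
The highest effective annual rate is Pioneer Bank at 4.040%.

Pioneer Bank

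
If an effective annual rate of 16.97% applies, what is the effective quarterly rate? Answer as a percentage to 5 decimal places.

The per-quarter rate i satisfies (1 + i)^4 = 1 + 0.1697.
i = 1.1697^(1/4) − 1 = 0.0399648 = 3.99648%.

3.99648%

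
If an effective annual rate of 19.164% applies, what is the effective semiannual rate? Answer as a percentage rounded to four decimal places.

9.1623%

The per-half-year rate i satisfies (1 + i)^2 = 1 + 0.19164.
i = 1.19164^(1/2) − 1 = 0.0916226 = 9.1623%.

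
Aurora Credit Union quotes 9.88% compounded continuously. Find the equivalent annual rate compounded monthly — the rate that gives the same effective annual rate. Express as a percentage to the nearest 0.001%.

9.921%

EAR under continuous compounding: e^0.0988 − 1 = 0.103846.
Solve (1 + r/12)^12 = 1.103846: r/12 = 1.103846^(1/12) − 1 = 0.008267, so r = 0.099208 = 9.921%.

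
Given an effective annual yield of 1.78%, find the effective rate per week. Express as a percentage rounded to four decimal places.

0.0339%

The per-week rate i satisfies (1 + i)^52 = 1 + 0.0178.
i = 1.0178^(1/52) − 1 = 0.0003394 = 0.0339%.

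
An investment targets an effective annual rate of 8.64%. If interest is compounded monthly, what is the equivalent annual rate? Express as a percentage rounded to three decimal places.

8.316%

(1 + r/12)^12 − 1 = 0.0864, so 1 + r/12 = 1.0864^(1/12).
r/12 = 0.006930, so r = 0.083156 = 8.316%.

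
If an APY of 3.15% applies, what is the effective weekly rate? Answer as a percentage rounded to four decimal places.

The per-week rate i satisfies (1 + i)^52 = 1 + 0.0315.
i = 1.0315^(1/52) − 1 = 0.0005966 = 0.0597%.

0.0597%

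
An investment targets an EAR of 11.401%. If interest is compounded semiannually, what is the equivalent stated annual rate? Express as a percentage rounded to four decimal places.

11.0933%

(1 + r/2)^2 − 1 = 0.11401, so 1 + r/2 = 1.11401^(1/2).
r/2 = 0.055467, so r = 0.110933 = 11.0933%.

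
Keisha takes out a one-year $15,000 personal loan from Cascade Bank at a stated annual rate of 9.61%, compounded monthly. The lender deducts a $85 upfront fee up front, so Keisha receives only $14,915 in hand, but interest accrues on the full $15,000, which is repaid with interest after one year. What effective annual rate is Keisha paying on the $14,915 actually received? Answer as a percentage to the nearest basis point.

Amount owed after one year: 15,000 × (1 + 0.0961/12)^12 = 15,000 × 1.100448 = $16,506.72.
Effective rate on net proceeds: 16,506.72 / 14,915 − 1 = 0.106719 = 10.67%.

10.67%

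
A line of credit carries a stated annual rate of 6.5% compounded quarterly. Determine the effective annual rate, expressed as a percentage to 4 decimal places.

EAR = (1 + 0.065/4)^4 − 1.
= (1 + 0.016250)^4 − 1 = 1.066602 − 1 = 6.6602%.

6.6602%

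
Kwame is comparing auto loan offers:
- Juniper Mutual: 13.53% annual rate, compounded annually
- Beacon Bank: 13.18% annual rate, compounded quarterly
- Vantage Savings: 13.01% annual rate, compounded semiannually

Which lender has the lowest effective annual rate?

Vantage Savings

Juniper Mutual: compounded annually, EAR = 13.530%
Beacon Bank: (1 + 0.1318/4)^4 − 1 = 13.846%
Vantage Savings: (1 + 0.1301/2)^2 − 1 = 13.433%
The lowest effective annual rate is Vantage Savings at 13.433%.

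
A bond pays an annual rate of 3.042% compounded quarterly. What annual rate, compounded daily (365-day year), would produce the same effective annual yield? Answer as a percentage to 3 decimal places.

EAR = (1 + 0.03042/4)^4 − 1 = 0.030769.
Solve (1 + r/365)^365 = 1.030769: r/365 = 1.030769^(1/365) − 1 = 0.000083, so r = 0.030306 = 3.031%.

3.031%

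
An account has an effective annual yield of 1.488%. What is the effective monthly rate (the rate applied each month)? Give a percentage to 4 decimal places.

The per-month rate i satisfies (1 + i)^12 = 1 + 0.01488.
i = 1.01488^(1/12) − 1 = 0.0012316 = 0.1232%.

0.1232%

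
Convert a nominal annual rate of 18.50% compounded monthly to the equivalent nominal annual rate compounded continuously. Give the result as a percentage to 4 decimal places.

18.3588%

EAR = (1 + 0.1850/12)^12 − 1 = 0.201521.
Equivalent continuous rate: r = ln(1 + 0.201521) = 0.183588 = 18.3588%.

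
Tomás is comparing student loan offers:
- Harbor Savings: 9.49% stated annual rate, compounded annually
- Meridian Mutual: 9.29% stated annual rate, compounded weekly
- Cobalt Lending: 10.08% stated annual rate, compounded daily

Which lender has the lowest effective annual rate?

Harbor Savings

Harbor Savings: compounded annually, EAR = 9.490%
Meridian Mutual: (1 + 0.0929/52)^52 − 1 = 9.726%
Cobalt Lending: (1 + 0.1008/365)^365 − 1 = 10.604%
The lowest effective annual rate is Harbor Savings at 9.490%.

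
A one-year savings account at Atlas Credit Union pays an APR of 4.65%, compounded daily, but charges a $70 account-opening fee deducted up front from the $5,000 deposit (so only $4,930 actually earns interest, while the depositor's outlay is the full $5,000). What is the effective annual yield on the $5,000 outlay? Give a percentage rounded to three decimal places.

Value after one year: 4,930 × (1 + 0.0465/365)^365 = 4,930 × 1.047595 = $5,164.64.
Effective yield on the $5,000 outlay: 5,164.64 / 5,000 − 1 = 0.032929 = 3.293%.

3.293%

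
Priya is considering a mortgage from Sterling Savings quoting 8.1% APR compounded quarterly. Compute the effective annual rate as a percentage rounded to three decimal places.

8.349%

EAR = (1 + 0.081/4)^4 − 1.
= 1.083494 − 1 = 8.349%.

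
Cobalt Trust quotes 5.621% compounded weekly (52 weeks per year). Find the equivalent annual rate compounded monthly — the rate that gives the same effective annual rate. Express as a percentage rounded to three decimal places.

5.631%

EAR = (1 + 0.05621/52)^52 − 1 = 0.057788.
Solve (1 + r/12)^12 = 1.057788: r/12 = 1.057788^(1/12) − 1 = 0.004693, so r = 0.056311 = 5.631%.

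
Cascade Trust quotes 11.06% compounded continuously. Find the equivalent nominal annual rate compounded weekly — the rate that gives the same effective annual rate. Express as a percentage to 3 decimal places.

EAR under continuous compounding: e^0.1106 − 1 = 0.116948.
Solve (1 + r/52)^52 = 1.116948: r/52 = 1.116948^(1/52) − 1 = 0.002129, so r = 0.110718 = 11.072%.

11.072%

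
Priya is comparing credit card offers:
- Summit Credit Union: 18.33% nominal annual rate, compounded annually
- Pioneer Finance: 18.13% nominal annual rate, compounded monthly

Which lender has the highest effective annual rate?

Summit Credit Union: compounded annually, EAR = 18.330%
Pioneer Finance: (1 + 0.1813/12)^12 − 1 = 19.715%
The highest effective annual rate is Pioneer Finance at 19.715%.

Pioneer Finance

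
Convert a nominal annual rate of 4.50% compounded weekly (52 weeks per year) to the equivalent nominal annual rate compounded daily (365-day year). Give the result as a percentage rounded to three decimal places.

EAR = (1 + 0.0450/52)^52 − 1 = 0.046008.
Solve (1 + r/365)^365 = 1.046008: r/365 = 1.046008^(1/365) − 1 = 0.000123, so r = 0.044983 = 4.498%.

4.498%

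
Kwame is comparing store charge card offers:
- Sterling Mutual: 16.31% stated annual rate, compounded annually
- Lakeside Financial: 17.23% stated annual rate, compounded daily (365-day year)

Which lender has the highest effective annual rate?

Lakeside Financial

Sterling Mutual: compounded annually, EAR = 16.310%
Lakeside Financial: (1 + 0.1723/365)^365 − 1 = 18.799%
The highest effective annual rate is Lakeside Financial at 18.799%.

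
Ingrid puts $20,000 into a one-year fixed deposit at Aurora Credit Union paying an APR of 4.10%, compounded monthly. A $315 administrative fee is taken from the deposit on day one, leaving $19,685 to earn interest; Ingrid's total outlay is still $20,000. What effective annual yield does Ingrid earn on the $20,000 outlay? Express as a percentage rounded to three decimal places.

2.537%

Value after one year: 19,685 × (1 + 0.0410/12)^12 = 19,685 × 1.041779 = $20,507.43.
Effective yield on the $20,000 outlay: 20,507.43 / 20,000 − 1 = 0.025371 = 2.537%.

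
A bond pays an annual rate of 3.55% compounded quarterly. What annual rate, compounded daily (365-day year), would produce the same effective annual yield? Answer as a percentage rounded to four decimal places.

3.5345%

EAR = (1 + 0.0355/4)^4 − 1 = 0.035975.
Solve (1 + r/365)^365 = 1.035975: r/365 = 1.035975^(1/365) − 1 = 0.000097, so r = 0.035345 = 3.5345%.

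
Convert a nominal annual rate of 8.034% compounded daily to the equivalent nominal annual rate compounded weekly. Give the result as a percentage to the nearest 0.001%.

8.039%

EAR = (1 + 0.08034/365)^365 − 1 = 0.083646.
Solve (1 + r/52)^52 = 1.083646: r/52 = 1.083646^(1/52) − 1 = 0.001546, so r = 0.080393 = 8.039%.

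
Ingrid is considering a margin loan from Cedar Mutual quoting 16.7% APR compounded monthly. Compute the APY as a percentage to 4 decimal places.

EAR = (1 + 0.167/12)^12 − 1.
= (1 + 0.013917)^12 − 1 = 1.180394 − 1 = 18.0394%.

18.0394%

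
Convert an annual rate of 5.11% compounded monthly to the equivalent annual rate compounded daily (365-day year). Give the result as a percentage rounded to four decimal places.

5.0995%

EAR = (1 + 0.0511/12)^12 − 1 = 0.052314.
Solve (1 + r/365)^365 = 1.052314: r/365 = 1.052314^(1/365) − 1 = 0.000140, so r = 0.050995 = 5.0995%.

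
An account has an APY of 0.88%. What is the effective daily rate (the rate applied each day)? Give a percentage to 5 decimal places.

0.00240%

The per-day rate i satisfies (1 + i)^365 = 1 + 0.0088.
i = 1.0088^(1/365) − 1 = 0.0000240 = 0.00240%.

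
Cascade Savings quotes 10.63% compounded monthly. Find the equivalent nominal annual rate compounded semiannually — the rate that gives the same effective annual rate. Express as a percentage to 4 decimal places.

EAR = (1 + 0.1063/12)^12 − 1 = 0.111635.
Solve (1 + r/2)^2 = 1.111635: r/2 = 1.111635^(1/2) − 1 = 0.054341, so r = 0.108682 = 10.8682%.

10.8682%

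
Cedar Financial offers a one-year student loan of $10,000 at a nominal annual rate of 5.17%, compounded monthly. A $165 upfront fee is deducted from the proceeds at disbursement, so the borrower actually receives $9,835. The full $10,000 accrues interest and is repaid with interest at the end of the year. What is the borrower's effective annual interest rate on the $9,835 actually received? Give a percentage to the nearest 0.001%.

7.061%

Amount owed after one year: 10,000 × (1 + 0.0517/12)^12 = 10,000 × 1.052943 = $10,529.43.
Effective rate on net proceeds: 10,529.43 / 9,835 − 1 = 0.070608 = 7.061%.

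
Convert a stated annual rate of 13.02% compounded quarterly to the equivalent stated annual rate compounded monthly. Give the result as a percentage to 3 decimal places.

12.881%

EAR = (1 + 0.1302/4)^4 − 1 = 0.136696.
Solve (1 + r/12)^12 = 1.136696: r/12 = 1.136696^(1/12) − 1 = 0.010734, so r = 0.128812 = 12.881%.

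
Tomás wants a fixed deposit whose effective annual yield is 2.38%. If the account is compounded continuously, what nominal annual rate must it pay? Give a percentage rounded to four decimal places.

Continuous: nominal r satisfies e^r − 1 = 0.0238.
r = ln(1 + 0.0238) = ln(1.0238) = 0.023521 = 2.3521%.

2.3521%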